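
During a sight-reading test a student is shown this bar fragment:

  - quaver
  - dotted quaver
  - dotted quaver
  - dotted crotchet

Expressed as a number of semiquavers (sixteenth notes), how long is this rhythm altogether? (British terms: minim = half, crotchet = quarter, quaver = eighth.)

14

Each duration in sixteenth notes: quaver = 2; dotted quaver = 3; dotted quaver = 3; dotted crotchet = 6.
Adding: 2 + 3 + 3 + 6 = 14 sixteenth notes.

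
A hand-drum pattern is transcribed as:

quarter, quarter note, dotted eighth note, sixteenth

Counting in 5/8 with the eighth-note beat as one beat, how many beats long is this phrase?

One eighth-note beat = 2 sixteenth notes.
In sixteenth notes: quarter = 4; quarter note = 4; dotted eighth note = 3; sixteenth = 1.
Adding: 4 + 4 + 3 + 1 = 12.
12 ÷ 2 = 6 beats.

6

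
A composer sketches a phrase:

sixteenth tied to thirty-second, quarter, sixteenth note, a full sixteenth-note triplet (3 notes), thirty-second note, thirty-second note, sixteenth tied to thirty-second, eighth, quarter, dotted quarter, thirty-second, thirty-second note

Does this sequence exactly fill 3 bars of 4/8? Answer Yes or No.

Yes

One bar of 4/8 = 16 thirty-second notes, so 3 bars = 48.
Convert each value to thirty-second notes: sixteenth tied to thirty-second (sixteenth + thirty-second) = 3; quarter = 8; sixteenth note = 2; a full sixteenth-note triplet (3 notes) (three triplet sixteenths span one eighth) = 4; thirty-second note = 1; thirty-second note = 1; sixteenth tied to thirty-second (sixteenth + thirty-second) = 3; eighth = 4; quarter = 8; dotted quarter = 12; thirty-second = 1; thirty-second note = 1.
Altogether 3 + 8 + 2 + 4 + 1 + 1 + 3 + 4 + 8 + 12 + 1 + 1 = 48.
48 equals 48, so the answer is Yes.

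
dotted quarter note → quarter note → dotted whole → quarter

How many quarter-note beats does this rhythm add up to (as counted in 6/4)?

One quarter-note beat = 2 eighth notes.
Each duration in eighth notes: dotted quarter note = 3; quarter note = 2; dotted whole = 12; quarter = 2.
Altogether 3 + 2 + 12 + 2 = 19.
19 ÷ 2 = 9.5 beats.

9.5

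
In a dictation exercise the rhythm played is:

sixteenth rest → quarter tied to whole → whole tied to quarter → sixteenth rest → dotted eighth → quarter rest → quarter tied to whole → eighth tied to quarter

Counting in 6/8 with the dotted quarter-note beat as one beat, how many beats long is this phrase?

12.5

One dotted quarter-note beat = 6 sixteenth notes.
Express everything in sixteenth notes: sixteenth rest = 1; quarter tied to whole (quarter + whole) = 20; whole tied to quarter (whole + quarter) = 20; sixteenth rest = 1; dotted eighth = 3; quarter rest = 4; quarter tied to whole (quarter + whole) = 20; eighth tied to quarter (eighth + quarter) = 6.
Total: 1 + 20 + 20 + 1 + 3 + 4 + 20 + 6 = 75.
75 ÷ 6 = 12.5 beats.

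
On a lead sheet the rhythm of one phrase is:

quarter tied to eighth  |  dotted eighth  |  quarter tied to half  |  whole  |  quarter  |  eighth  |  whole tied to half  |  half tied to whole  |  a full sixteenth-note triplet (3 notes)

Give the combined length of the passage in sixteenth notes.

Express everything in sixteenth notes: quarter tied to eighth (quarter + eighth) = 6; dotted eighth = 3; quarter tied to half (quarter + half) = 12; whole = 16; quarter = 4; eighth = 2; whole tied to half (whole + half) = 24; half tied to whole (half + whole) = 24; a full sixteenth-note triplet (3 notes) (three triplet sixteenths span one eighth) = 2.
Adding: 6 + 3 + 12 + 16 + 4 + 2 + 24 + 24 + 2 = 93 sixteenth notes.

93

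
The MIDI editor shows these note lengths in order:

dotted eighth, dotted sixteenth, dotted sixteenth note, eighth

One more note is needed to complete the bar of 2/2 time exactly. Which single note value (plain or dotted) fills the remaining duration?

The bar of 2/2 = 32 thirty-second notes.
In thirty-second notes: dotted eighth = 6; dotted sixteenth = 3; dotted sixteenth note = 3; eighth = 4.
Altogether 6 + 3 + 3 + 4 = 16.
Remaining: 32 − 16 = 16 thirty-second notes, which is a half note.

half note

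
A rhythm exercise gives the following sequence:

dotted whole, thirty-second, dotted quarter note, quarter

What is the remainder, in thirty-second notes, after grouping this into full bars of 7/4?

13

One bar of 7/4 = 56 thirty-second notes.
In thirty-second notes: dotted whole = 48; thirty-second = 1; dotted quarter note = 12; quarter = 8.
Adding: 48 + 1 + 12 + 8 = 69.
69 ÷ 56 = 1 complete bar with 13 thirty-second notes remaining.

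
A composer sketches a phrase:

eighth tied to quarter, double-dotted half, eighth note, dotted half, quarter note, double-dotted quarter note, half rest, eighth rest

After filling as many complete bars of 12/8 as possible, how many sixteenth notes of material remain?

7

One bar of 12/8 = 24 sixteenth notes.
In sixteenth notes: eighth tied to quarter (eighth + quarter) = 6; double-dotted half = 14; eighth note = 2; dotted half = 12; quarter note = 4; double-dotted quarter note = 7; half rest = 8; eighth rest = 2.
Altogether 6 + 14 + 2 + 12 + 4 + 7 + 8 + 2 = 55.
55 ÷ 24 = 2 complete bars with 7 sixteenth notes remaining.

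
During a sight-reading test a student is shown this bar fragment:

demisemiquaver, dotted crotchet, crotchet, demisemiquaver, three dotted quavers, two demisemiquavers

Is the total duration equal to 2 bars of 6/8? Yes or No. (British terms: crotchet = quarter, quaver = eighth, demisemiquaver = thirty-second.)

One bar of 6/8 = 24 thirty-second notes, so 2 bars = 48.
Convert each value to thirty-second notes: demisemiquaver = 1; dotted crotchet = 12; crotchet = 8; demisemiquaver = 1; dotted quaver = 6; dotted quaver = 6; dotted quaver = 6; demisemiquaver = 1; demisemiquaver = 1.
Altogether 1 + 12 + 8 + 1 + 6 + 6 + 6 + 1 + 1 = 42.
42 falls short of 48, so the answer is No.

No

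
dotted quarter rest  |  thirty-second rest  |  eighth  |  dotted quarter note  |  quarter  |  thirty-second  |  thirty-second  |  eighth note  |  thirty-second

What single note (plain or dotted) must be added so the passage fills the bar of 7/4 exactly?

The bar of 7/4 = 56 thirty-second notes.
Each duration in thirty-second notes: dotted quarter rest = 12; thirty-second rest = 1; eighth = 4; dotted quarter note = 12; quarter = 8; thirty-second = 1; thirty-second = 1; eighth note = 4; thirty-second = 1.
Sum: 12 + 1 + 4 + 12 + 8 + 1 + 1 + 4 + 1 = 44.
Remaining: 56 − 44 = 12 thirty-second notes, which is a dotted quarter note.

dotted quarter note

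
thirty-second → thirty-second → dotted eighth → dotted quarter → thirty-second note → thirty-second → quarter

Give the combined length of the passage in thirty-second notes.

In thirty-second notes: thirty-second = 1; thirty-second = 1; dotted eighth = 6; dotted quarter = 12; thirty-second note = 1; thirty-second = 1; quarter = 8.
Altogether 1 + 1 + 6 + 12 + 1 + 1 + 8 = 30 thirty-second notes.

30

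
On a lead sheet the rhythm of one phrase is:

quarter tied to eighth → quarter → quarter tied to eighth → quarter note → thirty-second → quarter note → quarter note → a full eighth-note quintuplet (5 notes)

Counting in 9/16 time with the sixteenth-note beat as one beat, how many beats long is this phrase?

One sixteenth-note beat = 2 thirty-second notes.
Each duration in thirty-second notes: quarter tied to eighth (quarter + eighth) = 12; quarter = 8; quarter tied to eighth (quarter + eighth) = 12; quarter note = 8; thirty-second = 1; quarter note = 8; quarter note = 8; a full eighth-note quintuplet (5 notes) (five quintuplet eighths span one half) = 16.
Total: 12 + 8 + 12 + 8 + 1 + 8 + 8 + 16 = 73.
73 ÷ 2 = 36.5 beats.

36.5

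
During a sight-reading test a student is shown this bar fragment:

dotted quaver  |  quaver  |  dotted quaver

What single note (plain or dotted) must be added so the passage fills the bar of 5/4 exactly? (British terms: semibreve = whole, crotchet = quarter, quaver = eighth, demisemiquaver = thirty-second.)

dotted half note

The bar of 5/4 = 20 sixteenth notes.
Each duration in sixteenth notes: dotted quaver = 3; quaver = 2; dotted quaver = 3.
Sum: 3 + 2 + 3 = 8.
Remaining: 20 − 8 = 12 sixteenth notes, which is a dotted half note.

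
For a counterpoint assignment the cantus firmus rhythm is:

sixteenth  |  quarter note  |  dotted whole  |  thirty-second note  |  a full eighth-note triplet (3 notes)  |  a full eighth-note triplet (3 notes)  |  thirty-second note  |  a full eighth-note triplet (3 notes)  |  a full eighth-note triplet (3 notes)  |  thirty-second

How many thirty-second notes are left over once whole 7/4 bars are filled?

One bar of 7/4 = 56 thirty-second notes.
Express everything in thirty-second notes: sixteenth = 2; quarter note = 8; dotted whole = 48; thirty-second note = 1; a full eighth-note triplet (3 notes) (three triplet eighths span one quarter) = 8; a full eighth-note triplet (3 notes) (three triplet eighths span one quarter) = 8; thirty-second note = 1; a full eighth-note triplet (3 notes) (three triplet eighths span one quarter) = 8; a full eighth-note triplet (3 notes) (three triplet eighths span one quarter) = 8; thirty-second = 1.
Sum: 2 + 8 + 48 + 1 + 8 + 8 + 1 + 8 + 8 + 1 = 93.
93 ÷ 56 = 1 complete bar with 37 thirty-second notes remaining.

37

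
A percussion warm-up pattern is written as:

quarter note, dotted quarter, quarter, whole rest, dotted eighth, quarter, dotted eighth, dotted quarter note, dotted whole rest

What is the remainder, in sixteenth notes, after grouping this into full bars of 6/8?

One bar of 6/8 = 12 sixteenth notes.
In sixteenth notes: quarter note = 4; dotted quarter = 6; quarter = 4; whole rest = 16; dotted eighth = 3; quarter = 4; dotted eighth = 3; dotted quarter note = 6; dotted whole rest = 24.
Sum: 4 + 6 + 4 + 16 + 3 + 4 + 3 + 6 + 24 = 70.
70 ÷ 12 = 5 complete bars with 10 sixteenth notes remaining.

10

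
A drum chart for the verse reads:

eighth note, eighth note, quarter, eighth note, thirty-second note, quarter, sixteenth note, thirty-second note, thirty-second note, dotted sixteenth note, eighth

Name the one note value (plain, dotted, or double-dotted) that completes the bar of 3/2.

The bar of 3/2 = 48 thirty-second notes.
In thirty-second notes: eighth note = 4; eighth note = 4; quarter = 8; eighth note = 4; thirty-second note = 1; quarter = 8; sixteenth note = 2; thirty-second note = 1; thirty-second note = 1; dotted sixteenth note = 3; eighth = 4.
Adding: 4 + 4 + 8 + 4 + 1 + 8 + 2 + 1 + 1 + 3 + 4 = 40.
Remaining: 48 − 40 = 8 thirty-second notes, which is a quarter note.

quarter note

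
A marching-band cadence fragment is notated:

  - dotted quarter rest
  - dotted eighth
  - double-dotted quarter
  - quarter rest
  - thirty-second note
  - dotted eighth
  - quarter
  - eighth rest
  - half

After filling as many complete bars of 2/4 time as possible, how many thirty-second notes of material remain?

One bar of 2/4 = 16 thirty-second notes.
Each duration in thirty-second notes: dotted quarter rest = 12; dotted eighth = 6; double-dotted quarter = 14; quarter rest = 8; thirty-second note = 1; dotted eighth = 6; quarter = 8; eighth rest = 4; half = 16.
Adding: 12 + 6 + 14 + 8 + 1 + 6 + 8 + 4 + 16 = 75.
75 ÷ 16 = 4 complete bars with 11 thirty-second notes remaining.

11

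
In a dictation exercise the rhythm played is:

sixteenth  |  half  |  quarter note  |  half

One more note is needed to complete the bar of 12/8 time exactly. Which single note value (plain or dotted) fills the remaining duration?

The bar of 12/8 = 24 sixteenth notes.
In sixteenth notes: sixteenth = 1; half = 8; quarter note = 4; half = 8.
Total: 1 + 8 + 4 + 8 = 21.
Remaining: 24 − 21 = 3 sixteenth notes, which is a dotted eighth note.

dotted eighth note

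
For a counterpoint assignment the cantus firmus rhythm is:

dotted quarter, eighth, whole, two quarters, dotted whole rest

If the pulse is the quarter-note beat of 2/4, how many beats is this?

One quarter-note beat = 2 eighth notes.
In eighth notes: dotted quarter = 3; eighth = 1; whole = 8; quarter = 2; quarter = 2; dotted whole rest = 12.
Adding: 3 + 1 + 8 + 2 + 2 + 12 = 28.
28 ÷ 2 = 14 beats.

14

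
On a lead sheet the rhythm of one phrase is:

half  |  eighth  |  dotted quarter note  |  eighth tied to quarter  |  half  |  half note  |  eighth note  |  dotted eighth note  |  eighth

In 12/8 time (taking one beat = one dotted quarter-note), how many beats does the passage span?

7.5

One dotted quarter-note beat = 6 sixteenth notes.
In sixteenth notes: half = 8; eighth = 2; dotted quarter note = 6; eighth tied to quarter (eighth + quarter) = 6; half = 8; half note = 8; eighth note = 2; dotted eighth note = 3; eighth = 2.
Altogether 8 + 2 + 6 + 6 + 8 + 8 + 2 + 3 + 2 = 45.
45 ÷ 6 = 7.5 beats.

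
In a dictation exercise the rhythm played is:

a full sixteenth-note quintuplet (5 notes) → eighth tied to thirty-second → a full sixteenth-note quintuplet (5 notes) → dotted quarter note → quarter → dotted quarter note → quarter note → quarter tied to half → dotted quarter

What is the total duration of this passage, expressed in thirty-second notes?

Each duration in thirty-second notes: a full sixteenth-note quintuplet (5 notes) (five quintuplet sixteenths span one quarter) = 8; eighth tied to thirty-second (eighth + thirty-second) = 5; a full sixteenth-note quintuplet (5 notes) (five quintuplet sixteenths span one quarter) = 8; dotted quarter note = 12; quarter = 8; dotted quarter note = 12; quarter note = 8; quarter tied to half (quarter + half) = 24; dotted quarter = 12.
Altogether 8 + 5 + 8 + 12 + 8 + 12 + 8 + 24 + 12 = 97 thirty-second notes.

97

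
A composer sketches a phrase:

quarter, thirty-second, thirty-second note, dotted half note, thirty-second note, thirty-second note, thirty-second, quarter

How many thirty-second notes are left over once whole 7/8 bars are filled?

17

One bar of 7/8 = 28 thirty-second notes.
Working in thirty-second notes: quarter = 8; thirty-second = 1; thirty-second note = 1; dotted half note = 24; thirty-second note = 1; thirty-second note = 1; thirty-second = 1; quarter = 8.
Adding: 8 + 1 + 1 + 24 + 1 + 1 + 1 + 8 = 45.
45 ÷ 28 = 1 complete bar with 17 thirty-second notes remaining.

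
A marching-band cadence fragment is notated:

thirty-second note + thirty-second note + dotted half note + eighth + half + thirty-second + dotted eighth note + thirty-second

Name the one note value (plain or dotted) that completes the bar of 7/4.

The bar of 7/4 = 56 thirty-second notes.
Express everything in thirty-second notes: thirty-second note = 1; thirty-second note = 1; dotted half note = 24; eighth = 4; half = 16; thirty-second = 1; dotted eighth note = 6; thirty-second = 1.
Sum: 1 + 1 + 24 + 4 + 16 + 1 + 6 + 1 = 54.
Remaining: 56 − 54 = 2 thirty-second notes, which is a sixteenth note.

sixteenth note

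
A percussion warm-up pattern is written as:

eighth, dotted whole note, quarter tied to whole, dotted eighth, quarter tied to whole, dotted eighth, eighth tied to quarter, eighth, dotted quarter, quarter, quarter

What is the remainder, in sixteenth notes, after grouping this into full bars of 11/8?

6

One bar of 11/8 = 22 sixteenth notes.
In sixteenth notes: eighth = 2; dotted whole note = 24; quarter tied to whole (quarter + whole) = 20; dotted eighth = 3; quarter tied to whole (quarter + whole) = 20; dotted eighth = 3; eighth tied to quarter (eighth + quarter) = 6; eighth = 2; dotted quarter = 6; quarter = 4; quarter = 4.
Altogether 2 + 24 + 20 + 3 + 20 + 3 + 6 + 2 + 6 + 4 + 4 = 94.
94 ÷ 22 = 4 complete bars with 6 sixteenth notes remaining.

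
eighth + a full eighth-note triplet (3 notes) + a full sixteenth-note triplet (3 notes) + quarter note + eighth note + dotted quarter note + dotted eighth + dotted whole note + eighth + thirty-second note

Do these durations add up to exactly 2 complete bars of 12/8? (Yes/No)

One bar of 12/8 = 48 thirty-second notes, so 2 bars = 96.
Each duration in thirty-second notes: eighth = 4; a full eighth-note triplet (3 notes) (three triplet eighths span one quarter) = 8; a full sixteenth-note triplet (3 notes) (three triplet sixteenths span one eighth) = 4; quarter note = 8; eighth note = 4; dotted quarter note = 12; dotted eighth = 6; dotted whole note = 48; eighth = 4; thirty-second note = 1.
Adding: 4 + 8 + 4 + 8 + 4 + 12 + 6 + 48 + 4 + 1 = 99.
99 exceeds 96, so the answer is No.

No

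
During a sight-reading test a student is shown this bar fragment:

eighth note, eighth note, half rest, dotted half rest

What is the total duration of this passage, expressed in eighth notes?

Each duration in eighth notes: eighth note = 1; eighth note = 1; half rest = 4; dotted half rest = 6.
Adding: 1 + 1 + 4 + 6 = 12 eighth notes.

12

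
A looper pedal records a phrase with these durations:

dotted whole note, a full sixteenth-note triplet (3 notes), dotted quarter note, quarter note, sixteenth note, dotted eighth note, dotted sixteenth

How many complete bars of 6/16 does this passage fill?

6

One bar of 6/16 = 12 thirty-second notes.
Express everything in thirty-second notes: dotted whole note = 48; a full sixteenth-note triplet (3 notes) (three triplet sixteenths span one eighth) = 4; dotted quarter note = 12; quarter note = 8; sixteenth note = 2; dotted eighth note = 6; dotted sixteenth = 3.
Altogether 48 + 4 + 12 + 8 + 2 + 6 + 3 = 83.
83 ÷ 12 = 6 complete bars with 11 left over.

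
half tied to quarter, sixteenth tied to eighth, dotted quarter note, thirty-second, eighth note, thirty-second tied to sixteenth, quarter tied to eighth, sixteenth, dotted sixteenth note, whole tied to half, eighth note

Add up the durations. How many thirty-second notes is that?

119

Working in thirty-second notes: half tied to quarter (half + quarter) = 24; sixteenth tied to eighth (sixteenth + eighth) = 6; dotted quarter note = 12; thirty-second = 1; eighth note = 4; thirty-second tied to sixteenth (thirty-second + sixteenth) = 3; quarter tied to eighth (quarter + eighth) = 12; sixteenth = 2; dotted sixteenth note = 3; whole tied to half (whole + half) = 48; eighth note = 4.
Sum: 24 + 6 + 12 + 1 + 4 + 3 + 12 + 2 + 3 + 48 + 4 = 119 thirty-second notes.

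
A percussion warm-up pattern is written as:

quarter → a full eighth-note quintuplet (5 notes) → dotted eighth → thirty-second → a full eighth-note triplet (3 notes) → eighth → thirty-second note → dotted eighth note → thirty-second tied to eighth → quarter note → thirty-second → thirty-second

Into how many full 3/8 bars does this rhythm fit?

5

One bar of 3/8 = 12 thirty-second notes.
Each duration in thirty-second notes: quarter = 8; a full eighth-note quintuplet (5 notes) (five quintuplet eighths span one half) = 16; dotted eighth = 6; thirty-second = 1; a full eighth-note triplet (3 notes) (three triplet eighths span one quarter) = 8; eighth = 4; thirty-second note = 1; dotted eighth note = 6; thirty-second tied to eighth (thirty-second + eighth) = 5; quarter note = 8; thirty-second = 1; thirty-second = 1.
Adding: 8 + 16 + 6 + 1 + 8 + 4 + 1 + 6 + 5 + 8 + 1 + 1 = 65.
65 ÷ 12 = 5 complete bars with 5 left over.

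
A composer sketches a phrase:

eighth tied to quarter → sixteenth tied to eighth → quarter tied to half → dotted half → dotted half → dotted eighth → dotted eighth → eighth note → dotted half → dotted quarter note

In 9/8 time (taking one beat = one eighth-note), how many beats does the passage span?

35.5

One eighth-note beat = 2 sixteenth notes.
In sixteenth notes: eighth tied to quarter (eighth + quarter) = 6; sixteenth tied to eighth (sixteenth + eighth) = 3; quarter tied to half (quarter + half) = 12; dotted half = 12; dotted half = 12; dotted eighth = 3; dotted eighth = 3; eighth note = 2; dotted half = 12; dotted quarter note = 6.
Total: 6 + 3 + 12 + 12 + 12 + 3 + 3 + 2 + 12 + 6 = 71.
71 ÷ 2 = 35.5 beats.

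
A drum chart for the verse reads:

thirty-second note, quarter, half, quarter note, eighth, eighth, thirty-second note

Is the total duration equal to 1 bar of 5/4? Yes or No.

One bar of 5/4 = 40 thirty-second notes.
Convert each value to thirty-second notes: thirty-second note = 1; quarter = 8; half = 16; quarter note = 8; eighth = 4; eighth = 4; thirty-second note = 1.
Total: 1 + 8 + 16 + 8 + 4 + 4 + 1 = 42.
42 exceeds 40, so the answer is No.

No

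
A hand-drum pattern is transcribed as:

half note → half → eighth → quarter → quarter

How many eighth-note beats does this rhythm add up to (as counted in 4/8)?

13

One eighth-note beat = 2 sixteenth notes.
In sixteenth notes: half note = 8; half = 8; eighth = 2; quarter = 4; quarter = 4.
Total: 8 + 8 + 2 + 4 + 4 = 26.
26 ÷ 2 = 13 beats.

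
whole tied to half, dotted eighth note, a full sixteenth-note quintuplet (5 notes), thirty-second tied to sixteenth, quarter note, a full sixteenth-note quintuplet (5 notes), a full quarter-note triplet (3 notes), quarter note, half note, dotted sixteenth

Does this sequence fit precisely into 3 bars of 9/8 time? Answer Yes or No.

One bar of 9/8 = 36 thirty-second notes, so 3 bars = 108.
Convert each value to thirty-second notes: whole tied to half (whole + half) = 48; dotted eighth note = 6; a full sixteenth-note quintuplet (5 notes) (five quintuplet sixteenths span one quarter) = 8; thirty-second tied to sixteenth (thirty-second + sixteenth) = 3; quarter note = 8; a full sixteenth-note quintuplet (5 notes) (five quintuplet sixteenths span one quarter) = 8; a full quarter-note triplet (3 notes) (three triplet quarters span one half) = 16; quarter note = 8; half note = 16; dotted sixteenth = 3.
Altogether 48 + 6 + 8 + 3 + 8 + 8 + 16 + 8 + 16 + 3 = 124.
124 exceeds 108, so the answer is No.

No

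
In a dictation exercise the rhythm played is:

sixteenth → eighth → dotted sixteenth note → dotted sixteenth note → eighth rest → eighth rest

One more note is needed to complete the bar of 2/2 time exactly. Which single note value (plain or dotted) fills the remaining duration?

dotted quarter note

The bar of 2/2 = 32 thirty-second notes.
Working in thirty-second notes: sixteenth = 2; eighth = 4; dotted sixteenth note = 3; dotted sixteenth note = 3; eighth rest = 4; eighth rest = 4.
Altogether 2 + 4 + 3 + 3 + 4 + 4 = 20.
Remaining: 32 − 20 = 12 thirty-second notes, which is a dotted quarter note.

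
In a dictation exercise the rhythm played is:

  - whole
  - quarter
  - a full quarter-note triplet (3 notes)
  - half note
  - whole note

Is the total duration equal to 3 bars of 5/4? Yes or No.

One bar of 5/4 = 5 quarter notes, so 3 bars = 15.
Each duration in quarter notes: whole = 4; quarter = 1; a full quarter-note triplet (3 notes) (three triplet quarters span one half) = 2; half note = 2; whole note = 4.
Total: 4 + 1 + 2 + 2 + 4 = 13.
13 falls short of 15, so the answer is No.

No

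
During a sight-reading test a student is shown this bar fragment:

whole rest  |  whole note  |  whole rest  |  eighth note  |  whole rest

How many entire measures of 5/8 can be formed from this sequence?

6

One bar of 5/8 = 5 eighth notes.
Express everything in eighth notes: whole rest = 8; whole note = 8; whole rest = 8; eighth note = 1; whole rest = 8.
Altogether 8 + 8 + 8 + 1 + 8 = 33.
33 ÷ 5 = 6 complete bars with 3 left over.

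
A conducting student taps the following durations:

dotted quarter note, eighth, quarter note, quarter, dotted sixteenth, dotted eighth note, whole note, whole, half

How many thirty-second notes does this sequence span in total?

Express everything in thirty-second notes: dotted quarter note = 12; eighth = 4; quarter note = 8; quarter = 8; dotted sixteenth = 3; dotted eighth note = 6; whole note = 32; whole = 32; half = 16.
Adding: 12 + 4 + 8 + 8 + 3 + 6 + 32 + 32 + 16 = 121 thirty-second notes.

121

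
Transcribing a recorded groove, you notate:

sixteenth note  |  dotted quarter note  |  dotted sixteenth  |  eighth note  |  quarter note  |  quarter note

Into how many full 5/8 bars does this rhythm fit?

One bar of 5/8 = 20 thirty-second notes.
Each duration in thirty-second notes: sixteenth note = 2; dotted quarter note = 12; dotted sixteenth = 3; eighth note = 4; quarter note = 8; quarter note = 8.
Total: 2 + 12 + 3 + 4 + 8 + 8 = 37.
37 ÷ 20 = 1 complete bar with 17 left over.

1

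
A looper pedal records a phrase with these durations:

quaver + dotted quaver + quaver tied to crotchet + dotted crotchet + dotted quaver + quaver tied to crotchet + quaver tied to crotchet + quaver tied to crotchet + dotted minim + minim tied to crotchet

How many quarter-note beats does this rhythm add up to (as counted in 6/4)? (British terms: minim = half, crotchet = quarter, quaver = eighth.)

15.5

One quarter-note beat = 4 sixteenth notes.
Working in sixteenth notes: quaver = 2; dotted quaver = 3; quaver tied to crotchet (quaver + crotchet) = 6; dotted crotchet = 6; dotted quaver = 3; quaver tied to crotchet (quaver + crotchet) = 6; quaver tied to crotchet (quaver + crotchet) = 6; quaver tied to crotchet (quaver + crotchet) = 6; dotted minim = 12; minim tied to crotchet (minim + crotchet) = 12.
Altogether 2 + 3 + 6 + 6 + 3 + 6 + 6 + 6 + 12 + 12 = 62.
62 ÷ 4 = 15.5 beats.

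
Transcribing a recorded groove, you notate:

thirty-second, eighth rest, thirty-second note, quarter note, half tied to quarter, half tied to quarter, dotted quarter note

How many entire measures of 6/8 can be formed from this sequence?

3

One bar of 6/8 = 24 thirty-second notes.
In thirty-second notes: thirty-second = 1; eighth rest = 4; thirty-second note = 1; quarter note = 8; half tied to quarter (half + quarter) = 24; half tied to quarter (half + quarter) = 24; dotted quarter note = 12.
Sum: 1 + 4 + 1 + 8 + 24 + 24 + 12 = 74.
74 ÷ 24 = 3 complete bars with 2 left over.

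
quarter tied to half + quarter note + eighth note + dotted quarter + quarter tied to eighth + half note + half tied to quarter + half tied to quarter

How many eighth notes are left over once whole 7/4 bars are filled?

One bar of 7/4 = 14 eighth notes.
Working in eighth notes: quarter tied to half (quarter + half) = 6; quarter note = 2; eighth note = 1; dotted quarter = 3; quarter tied to eighth (quarter + eighth) = 3; half note = 4; half tied to quarter (half + quarter) = 6; half tied to quarter (half + quarter) = 6.
Total: 6 + 2 + 1 + 3 + 3 + 4 + 6 + 6 = 31.
31 ÷ 14 = 2 complete bars with 3 eighth notes remaining.

3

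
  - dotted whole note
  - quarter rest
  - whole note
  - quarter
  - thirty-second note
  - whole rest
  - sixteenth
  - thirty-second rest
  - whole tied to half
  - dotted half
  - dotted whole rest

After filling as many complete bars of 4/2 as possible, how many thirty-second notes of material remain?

One bar of 4/2 = 64 thirty-second notes.
Each duration in thirty-second notes: dotted whole note = 48; quarter rest = 8; whole note = 32; quarter = 8; thirty-second note = 1; whole rest = 32; sixteenth = 2; thirty-second rest = 1; whole tied to half (whole + half) = 48; dotted half = 24; dotted whole rest = 48.
Altogether 48 + 8 + 32 + 8 + 1 + 32 + 2 + 1 + 48 + 24 + 48 = 252.
252 ÷ 64 = 3 complete bars with 60 thirty-second notes remaining.

60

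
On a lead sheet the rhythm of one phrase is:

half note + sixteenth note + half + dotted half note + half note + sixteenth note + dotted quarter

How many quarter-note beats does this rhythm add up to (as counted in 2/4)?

11

One quarter-note beat = 4 sixteenth notes.
Express everything in sixteenth notes: half note = 8; sixteenth note = 1; half = 8; dotted half note = 12; half note = 8; sixteenth note = 1; dotted quarter = 6.
Sum: 8 + 1 + 8 + 12 + 8 + 1 + 6 = 44.
44 ÷ 4 = 11 beats.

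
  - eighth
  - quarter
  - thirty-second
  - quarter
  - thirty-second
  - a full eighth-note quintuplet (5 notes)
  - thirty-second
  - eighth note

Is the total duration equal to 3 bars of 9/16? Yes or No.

No

One bar of 9/16 = 18 thirty-second notes, so 3 bars = 54.
Working in thirty-second notes: eighth = 4; quarter = 8; thirty-second = 1; quarter = 8; thirty-second = 1; a full eighth-note quintuplet (5 notes) (five quintuplet eighths span one half) = 16; thirty-second = 1; eighth note = 4.
Sum: 4 + 8 + 1 + 8 + 1 + 16 + 1 + 4 = 43.
43 falls short of 54, so the answer is No.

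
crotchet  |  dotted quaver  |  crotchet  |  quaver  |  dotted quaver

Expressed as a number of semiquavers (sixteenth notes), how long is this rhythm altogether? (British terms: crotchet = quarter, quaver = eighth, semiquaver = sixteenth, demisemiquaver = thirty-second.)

16

Each duration in sixteenth notes: crotchet = 4; dotted quaver = 3; crotchet = 4; quaver = 2; dotted quaver = 3.
Total: 4 + 3 + 4 + 2 + 3 = 16 sixteenth notes.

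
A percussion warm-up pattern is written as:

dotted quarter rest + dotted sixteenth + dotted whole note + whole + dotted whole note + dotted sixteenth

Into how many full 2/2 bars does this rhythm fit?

4

One bar of 2/2 = 32 thirty-second notes.
Working in thirty-second notes: dotted quarter rest = 12; dotted sixteenth = 3; dotted whole note = 48; whole = 32; dotted whole note = 48; dotted sixteenth = 3.
Total: 12 + 3 + 48 + 32 + 48 + 3 = 146.
146 ÷ 32 = 4 complete bars with 18 left over.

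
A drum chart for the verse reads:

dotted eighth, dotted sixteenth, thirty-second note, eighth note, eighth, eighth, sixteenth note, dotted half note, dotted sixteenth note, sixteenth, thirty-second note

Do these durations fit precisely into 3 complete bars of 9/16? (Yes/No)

Yes

One bar of 9/16 = 18 thirty-second notes, so 3 bars = 54.
Express everything in thirty-second notes: dotted eighth = 6; dotted sixteenth = 3; thirty-second note = 1; eighth note = 4; eighth = 4; eighth = 4; sixteenth note = 2; dotted half note = 24; dotted sixteenth note = 3; sixteenth = 2; thirty-second note = 1.
Sum: 6 + 3 + 1 + 4 + 4 + 4 + 2 + 24 + 3 + 2 + 1 = 54.
54 equals 54, so the answer is Yes.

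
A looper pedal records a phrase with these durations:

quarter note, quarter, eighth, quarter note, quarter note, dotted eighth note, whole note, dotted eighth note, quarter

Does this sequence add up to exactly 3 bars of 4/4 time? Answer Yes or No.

No

One bar of 4/4 = 16 sixteenth notes, so 3 bars = 48.
Each duration in sixteenth notes: quarter note = 4; quarter = 4; eighth = 2; quarter note = 4; quarter note = 4; dotted eighth note = 3; whole note = 16; dotted eighth note = 3; quarter = 4.
Adding: 4 + 4 + 2 + 4 + 4 + 3 + 16 + 3 + 4 = 44.
44 falls short of 48, so the answer is No.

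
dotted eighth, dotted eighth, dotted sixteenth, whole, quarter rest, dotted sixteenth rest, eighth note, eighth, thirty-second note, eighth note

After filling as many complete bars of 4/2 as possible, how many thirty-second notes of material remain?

One bar of 4/2 = 64 thirty-second notes.
In thirty-second notes: dotted eighth = 6; dotted eighth = 6; dotted sixteenth = 3; whole = 32; quarter rest = 8; dotted sixteenth rest = 3; eighth note = 4; eighth = 4; thirty-second note = 1; eighth note = 4.
Sum: 6 + 6 + 3 + 32 + 8 + 3 + 4 + 4 + 1 + 4 = 71.
71 ÷ 64 = 1 complete bar with 7 thirty-second notes remaining.

7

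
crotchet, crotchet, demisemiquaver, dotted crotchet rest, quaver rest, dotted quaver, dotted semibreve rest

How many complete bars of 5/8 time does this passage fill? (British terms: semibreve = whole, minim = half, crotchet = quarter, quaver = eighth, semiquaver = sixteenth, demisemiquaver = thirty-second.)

4

One bar of 5/8 = 20 thirty-second notes.
In thirty-second notes: crotchet = 8; crotchet = 8; demisemiquaver = 1; dotted crotchet rest = 12; quaver rest = 4; dotted quaver = 6; dotted semibreve rest = 48.
Sum: 8 + 8 + 1 + 12 + 4 + 6 + 48 = 87.
87 ÷ 20 = 4 complete bars with 7 left over.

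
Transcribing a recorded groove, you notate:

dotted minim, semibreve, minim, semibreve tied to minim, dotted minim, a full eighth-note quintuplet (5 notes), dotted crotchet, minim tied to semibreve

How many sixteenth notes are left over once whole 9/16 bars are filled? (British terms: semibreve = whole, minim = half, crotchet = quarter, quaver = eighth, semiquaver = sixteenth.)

2

One bar of 9/16 = 9 sixteenth notes.
Convert each value to sixteenth notes: dotted minim = 12; semibreve = 16; minim = 8; semibreve tied to minim (semibreve + minim) = 24; dotted minim = 12; a full eighth-note quintuplet (5 notes) (five quintuplet eighths span one half) = 8; dotted crotchet = 6; minim tied to semibreve (minim + semibreve) = 24.
Altogether 12 + 16 + 8 + 24 + 12 + 8 + 6 + 24 = 110.
110 ÷ 9 = 12 complete bars with 2 sixteenth notes remaining.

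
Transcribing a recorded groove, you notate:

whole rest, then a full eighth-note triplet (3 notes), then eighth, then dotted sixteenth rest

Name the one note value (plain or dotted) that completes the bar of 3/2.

thirty-second note

The bar of 3/2 = 48 thirty-second notes.
Working in thirty-second notes: whole rest = 32; a full eighth-note triplet (3 notes) (three triplet eighths span one quarter) = 8; eighth = 4; dotted sixteenth rest = 3.
Total: 32 + 8 + 4 + 3 = 47.
Remaining: 48 − 47 = 1 thirty-second note, which is a thirty-second note.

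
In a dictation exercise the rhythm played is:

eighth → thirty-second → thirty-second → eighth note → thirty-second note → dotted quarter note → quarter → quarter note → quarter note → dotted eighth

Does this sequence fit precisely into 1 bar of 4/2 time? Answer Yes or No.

One bar of 4/2 = 64 thirty-second notes.
In thirty-second notes: eighth = 4; thirty-second = 1; thirty-second = 1; eighth note = 4; thirty-second note = 1; dotted quarter note = 12; quarter = 8; quarter note = 8; quarter note = 8; dotted eighth = 6.
Adding: 4 + 1 + 1 + 4 + 1 + 12 + 8 + 8 + 8 + 6 = 53.
53 falls short of 64, so the answer is No.

No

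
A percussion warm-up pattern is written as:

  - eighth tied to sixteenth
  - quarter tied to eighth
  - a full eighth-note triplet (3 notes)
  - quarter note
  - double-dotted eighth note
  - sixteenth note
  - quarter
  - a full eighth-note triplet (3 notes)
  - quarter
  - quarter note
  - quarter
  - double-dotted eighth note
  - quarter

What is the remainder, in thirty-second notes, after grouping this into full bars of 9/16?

8

One bar of 9/16 = 18 thirty-second notes.
Each duration in thirty-second notes: eighth tied to sixteenth (eighth + sixteenth) = 6; quarter tied to eighth (quarter + eighth) = 12; a full eighth-note triplet (3 notes) (three triplet eighths span one quarter) = 8; quarter note = 8; double-dotted eighth note = 7; sixteenth note = 2; quarter = 8; a full eighth-note triplet (3 notes) (three triplet eighths span one quarter) = 8; quarter = 8; quarter note = 8; quarter = 8; double-dotted eighth note = 7; quarter = 8.
Altogether 6 + 12 + 8 + 8 + 7 + 2 + 8 + 8 + 8 + 8 + 8 + 7 + 8 = 98.
98 ÷ 18 = 5 complete bars with 8 thirty-second notes remaining.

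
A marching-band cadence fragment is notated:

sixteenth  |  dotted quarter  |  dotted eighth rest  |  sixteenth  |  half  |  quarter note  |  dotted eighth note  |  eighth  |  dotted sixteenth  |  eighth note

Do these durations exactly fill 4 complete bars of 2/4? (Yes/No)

No

One bar of 2/4 = 16 thirty-second notes, so 4 bars = 64.
Working in thirty-second notes: sixteenth = 2; dotted quarter = 12; dotted eighth rest = 6; sixteenth = 2; half = 16; quarter note = 8; dotted eighth note = 6; eighth = 4; dotted sixteenth = 3; eighth note = 4.
Sum: 2 + 12 + 6 + 2 + 16 + 8 + 6 + 4 + 3 + 4 = 63.
63 falls short of 64, so the answer is No.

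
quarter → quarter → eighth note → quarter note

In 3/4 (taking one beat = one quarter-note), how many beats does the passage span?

One quarter-note beat = 2 eighth notes.
Convert each value to eighth notes: quarter = 2; quarter = 2; eighth note = 1; quarter note = 2.
Sum: 2 + 2 + 1 + 2 = 7.
7 ÷ 2 = 3.5 beats.

3.5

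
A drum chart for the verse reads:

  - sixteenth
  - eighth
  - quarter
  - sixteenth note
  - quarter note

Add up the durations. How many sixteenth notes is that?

Express everything in sixteenth notes: sixteenth = 1; eighth = 2; quarter = 4; sixteenth note = 1; quarter note = 4.
Altogether 1 + 2 + 4 + 1 + 4 = 12 sixteenth notes.

12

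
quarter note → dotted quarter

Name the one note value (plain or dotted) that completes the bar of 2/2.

dotted quarter note

The bar of 2/2 = 8 eighth notes.
Express everything in eighth notes: quarter note = 2; dotted quarter = 3.
Altogether 2 + 3 = 5.
Remaining: 8 − 5 = 3 eighth notes, which is a dotted quarter note.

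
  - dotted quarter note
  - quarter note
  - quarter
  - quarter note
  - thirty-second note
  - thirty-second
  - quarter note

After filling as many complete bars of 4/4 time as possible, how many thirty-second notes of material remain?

One bar of 4/4 = 32 thirty-second notes.
Express everything in thirty-second notes: dotted quarter note = 12; quarter note = 8; quarter = 8; quarter note = 8; thirty-second note = 1; thirty-second = 1; quarter note = 8.
Altogether 12 + 8 + 8 + 8 + 1 + 1 + 8 = 46.
46 ÷ 32 = 1 complete bar with 14 thirty-second notes remaining.

14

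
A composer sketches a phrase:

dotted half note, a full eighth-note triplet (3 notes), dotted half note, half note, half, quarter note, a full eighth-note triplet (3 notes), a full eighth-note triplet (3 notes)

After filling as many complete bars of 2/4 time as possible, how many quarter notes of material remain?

0

One bar of 2/4 = 2 quarter notes.
Express everything in quarter notes: dotted half note = 3; a full eighth-note triplet (3 notes) (three triplet eighths span one quarter) = 1; dotted half note = 3; half note = 2; half = 2; quarter note = 1; a full eighth-note triplet (3 notes) (three triplet eighths span one quarter) = 1; a full eighth-note triplet (3 notes) (three triplet eighths span one quarter) = 1.
Sum: 3 + 1 + 3 + 2 + 2 + 1 + 1 + 1 = 14.
14 ÷ 2 = 7 complete bars with 0 quarter notes remaining.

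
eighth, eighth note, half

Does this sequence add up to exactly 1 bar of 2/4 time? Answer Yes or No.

No

One bar of 2/4 = 4 eighth notes.
Express everything in eighth notes: eighth = 1; eighth note = 1; half = 4.
Sum: 1 + 1 + 4 = 6.
6 exceeds 4, so the answer is No.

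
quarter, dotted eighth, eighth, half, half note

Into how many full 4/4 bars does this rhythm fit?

One bar of 4/4 = 16 sixteenth notes.
Express everything in sixteenth notes: quarter = 4; dotted eighth = 3; eighth = 2; half = 8; half note = 8.
Sum: 4 + 3 + 2 + 8 + 8 = 25.
25 ÷ 16 = 1 complete bar with 9 left over.

1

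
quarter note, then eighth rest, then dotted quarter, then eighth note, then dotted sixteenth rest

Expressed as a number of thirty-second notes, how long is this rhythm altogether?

Express everything in thirty-second notes: quarter note = 8; eighth rest = 4; dotted quarter = 12; eighth note = 4; dotted sixteenth rest = 3.
Adding: 8 + 4 + 12 + 4 + 3 = 31 thirty-second notes.

31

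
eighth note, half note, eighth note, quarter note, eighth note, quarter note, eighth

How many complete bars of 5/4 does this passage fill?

1

One bar of 5/4 = 10 eighth notes.
Each duration in eighth notes: eighth note = 1; half note = 4; eighth note = 1; quarter note = 2; eighth note = 1; quarter note = 2; eighth = 1.
Altogether 1 + 4 + 1 + 2 + 1 + 2 + 1 = 12.
12 ÷ 10 = 1 complete bar with 2 left over.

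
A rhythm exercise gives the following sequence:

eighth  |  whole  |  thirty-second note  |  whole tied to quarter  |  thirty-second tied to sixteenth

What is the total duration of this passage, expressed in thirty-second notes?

80

Working in thirty-second notes: eighth = 4; whole = 32; thirty-second note = 1; whole tied to quarter (whole + quarter) = 40; thirty-second tied to sixteenth (thirty-second + sixteenth) = 3.
Total: 4 + 32 + 1 + 40 + 3 = 80 thirty-second notes.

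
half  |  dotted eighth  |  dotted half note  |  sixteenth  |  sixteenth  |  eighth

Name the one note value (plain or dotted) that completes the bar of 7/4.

sixteenth note

The bar of 7/4 = 28 sixteenth notes.
Express everything in sixteenth notes: half = 8; dotted eighth = 3; dotted half note = 12; sixteenth = 1; sixteenth = 1; eighth = 2.
Altogether 8 + 3 + 12 + 1 + 1 + 2 = 27.
Remaining: 28 − 27 = 1 sixteenth note, which is a sixteenth note.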